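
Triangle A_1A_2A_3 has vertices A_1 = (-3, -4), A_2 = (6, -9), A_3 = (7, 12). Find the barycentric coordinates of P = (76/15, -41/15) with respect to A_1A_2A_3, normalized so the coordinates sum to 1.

Signed area of the reference triangle: [A_1A_2A_3] = ½·((-3)·(-9−12) + 6·(12−(-4)) + 7·(-4−(-9))) = ½·(63 + 96 + 35) = 97.
[PA_2A_3] = ½·((76/15)·(-9−12) + 6·(12−(-41/15)) + 7·(-41/15−(-9))) = ½·(-532/5 + 442/5 + 658/15) = 194/15, so the A_1-coordinate is (194/15)/97 = 2/15.
[A_1PA_3] = ½·((-3)·(-41/15−12) + (76/15)·(12−(-4)) + 7·(-4−(-41/15))) = ½·(221/5 + 1216/15 − 133/15) = 291/5, so the A_2-coordinate is 3/5.
[A_1A_2P] = ½·((-3)·(-9−(-41/15)) + 6·(-41/15−(-4)) + (76/15)·(-4−(-9))) = ½·(94/5 + 38/5 + 76/3) = 388/15, so the A_3-coordinate is 4/15.

(2/15, 3/5, 4/15)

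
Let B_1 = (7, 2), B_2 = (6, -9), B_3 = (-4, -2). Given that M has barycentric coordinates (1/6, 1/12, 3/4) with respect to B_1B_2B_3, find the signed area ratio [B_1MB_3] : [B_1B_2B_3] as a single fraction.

The signed ratio [B_1MB_3]/[B_1B_2B_3] equals the barycentric coordinate of M at vertex B_2, which is 1/12.

1/12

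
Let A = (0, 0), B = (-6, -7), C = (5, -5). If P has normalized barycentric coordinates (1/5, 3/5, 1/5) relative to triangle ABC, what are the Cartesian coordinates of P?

(-13/5, -26/5)

P = (1/5)·A + (3/5)·B + (1/5)·C.
x-coordinate: (1/5)·0 + (3/5)·(-6) + (1/5)·5 = -13/5.
y-coordinate: (1/5)·0 + (3/5)·(-7) + (1/5)·(-5) = -26/5.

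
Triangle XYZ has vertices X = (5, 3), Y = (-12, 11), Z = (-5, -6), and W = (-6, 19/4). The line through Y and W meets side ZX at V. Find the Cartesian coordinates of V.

(0, -3/2)

Barycentric coordinates of W with respect to XYZ: (1/4, 1/2, 1/4).
On side ZX the Y-coordinate is zero; dropping W's Y-weight 1/2 and renormalizing the remaining 1/4 : 1/4 gives weights 1/2, 1/2 on Z, X.
V = (1/2)·(-5, -6) + (1/2)·(5, 3) = (0, -3/2).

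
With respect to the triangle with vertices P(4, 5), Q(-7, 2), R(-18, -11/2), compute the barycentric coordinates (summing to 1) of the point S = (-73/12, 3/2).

(1/4, 7/12, 1/6)

Signed area of the reference triangle: [PQR] = ½·(4·(2−(-11/2)) + (-7)·(-11/2−5) + (-18)·(5−2)) = ½·(30 + 147/2 − 54) = 99/4.
[SQR] = ½·((-73/12)·(2−(-11/2)) + (-7)·(-11/2−(3/2)) + (-18)·(3/2−2)) = ½·(-365/8 + 49 + 9) = 99/16, so the P-coordinate is (99/16)/(99/4) = 1/4.
[PSR] = ½·(4·(3/2−(-11/2)) + (-73/12)·(-11/2−5) + (-18)·(5−(3/2))) = ½·(28 + 511/8 − 63) = 231/16, so the Q-coordinate is 7/12.
[PQS] = ½·(4·(2−(3/2)) + (-7)·(3/2−5) + (-73/12)·(5−2)) = ½·(2 + 49/2 − 73/4) = 33/8, so the R-coordinate is 1/6.
Check: 1/4 + 7/12 + 1/6 = 1.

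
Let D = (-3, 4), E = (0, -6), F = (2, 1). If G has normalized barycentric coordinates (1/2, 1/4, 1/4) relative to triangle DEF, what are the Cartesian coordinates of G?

G = (1/2)·D + (1/4)·E + (1/4)·F.
x-coordinate: (1/2)·(-3) + (1/4)·0 + (1/4)·2 = -1.
y-coordinate: (1/2)·4 + (1/4)·(-6) + (1/4)·1 = 3/4.

(-1, 3/4)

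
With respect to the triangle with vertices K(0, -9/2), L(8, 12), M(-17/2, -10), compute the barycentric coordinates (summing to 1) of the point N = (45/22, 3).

(2/11, 6/11, 3/11)

Signed area of the reference triangle: [KLM] = ½·(0·(12−(-10)) + 8·(-10−(-9/2)) + (-17/2)·(-9/2−12)) = ½·(0 − 44 + 561/4) = 385/8.
[NLM] = ½·((45/22)·(12−(-10)) + 8·(-10−3) + (-17/2)·(3−12)) = ½·(45 − 104 + 153/2) = 35/4, so the K-coordinate is (35/4)/(385/8) = 2/11.
[KNM] = ½·(0·(3−(-10)) + (45/22)·(-10−(-9/2)) + (-17/2)·(-9/2−3)) = ½·(0 − 45/4 + 255/4) = 105/4, so the L-coordinate is 6/11.
[KLN] = ½·(0·(12−3) + 8·(3−(-9/2)) + (45/22)·(-9/2−12)) = ½·(0 + 60 − 135/4) = 105/8, so the M-coordinate is 3/11.
Check: 2/11 + 6/11 + 3/11 = 1.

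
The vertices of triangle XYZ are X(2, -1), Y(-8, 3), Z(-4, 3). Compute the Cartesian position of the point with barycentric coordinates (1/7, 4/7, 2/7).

W = (1/7)·X + (4/7)·Y + (2/7)·Z.
x-coordinate: (1/7)·2 + (4/7)·(-8) + (2/7)·(-4) = -38/7.
y-coordinate: (1/7)·(-1) + (4/7)·3 + (2/7)·3 = 17/7.

(-38/7, 17/7)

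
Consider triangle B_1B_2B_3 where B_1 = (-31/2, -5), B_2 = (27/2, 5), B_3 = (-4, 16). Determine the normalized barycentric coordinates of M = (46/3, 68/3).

(-2/3, 2/3, 1)

Signed area of the reference triangle: [B_1B_2B_3] = ½·((-31/2)·(5−16) + (27/2)·(16−(-5)) + (-4)·(-5−5)) = ½·(341/2 + 567/2 + 40) = 247.
[MB_2B_3] = ½·((46/3)·(5−16) + (27/2)·(16−(68/3)) + (-4)·(68/3−5)) = ½·(-506/3 − 90 − 212/3) = -494/3, so the B_1-coordinate is (-494/3)/247 = -2/3.
[B_1MB_3] = ½·((-31/2)·(68/3−16) + (46/3)·(16−(-5)) + (-4)·(-5−(68/3))) = ½·(-310/3 + 322 + 332/3) = 494/3, so the B_2-coordinate is 2/3.
[B_1B_2M] = ½·((-31/2)·(5−(68/3)) + (27/2)·(68/3−(-5)) + (46/3)·(-5−5)) = ½·(1643/6 + 747/2 − 460/3) = 247, so the B_3-coordinate is 1.
Check: -2/3 + 2/3 + 1 = 1.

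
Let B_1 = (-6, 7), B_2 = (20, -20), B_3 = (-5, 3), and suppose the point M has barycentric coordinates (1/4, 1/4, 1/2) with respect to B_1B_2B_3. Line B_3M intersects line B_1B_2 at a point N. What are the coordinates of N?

(7, -13/2)

Line B_3M meets B_1B_2 where the B_3-coordinate vanishes; zeroing M's B_3-weight and renormalizing leaves B_1, B_2-weights 1/4 : 1/4 → (1/2, 1/2).
So N = (1/2)·B_1 + (1/2)·B_2 = (7, -13/2).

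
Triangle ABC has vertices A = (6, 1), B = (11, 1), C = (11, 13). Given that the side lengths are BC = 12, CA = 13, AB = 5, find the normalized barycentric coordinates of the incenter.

The incenter has barycentric coordinates proportional to the opposite side lengths: (12 : 13 : 5).
Normalizing by 12+13+5 = 30 gives (2/5, 13/30, 1/6).

(2/5, 13/30, 1/6)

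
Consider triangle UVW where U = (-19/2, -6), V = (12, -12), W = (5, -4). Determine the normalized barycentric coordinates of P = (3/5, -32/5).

(2/5, 1/5, 2/5)

Signed area of the reference triangle: [UVW] = ½·((-19/2)·(-12−(-4)) + 12·(-4−(-6)) + 5·(-6−(-12))) = ½·(76 + 24 + 30) = 65.
[PVW] = ½·((3/5)·(-12−(-4)) + 12·(-4−(-32/5)) + 5·(-32/5−(-12))) = ½·(-24/5 + 144/5 + 28) = 26, so the U-coordinate is 26/65 = 2/5.
[UPW] = ½·((-19/2)·(-32/5−(-4)) + (3/5)·(-4−(-6)) + 5·(-6−(-32/5))) = ½·(114/5 + 6/5 + 2) = 13, so the V-coordinate is 1/5.
[UVP] = ½·((-19/2)·(-12−(-32/5)) + 12·(-32/5−(-6)) + (3/5)·(-6−(-12))) = ½·(266/5 − 24/5 + 18/5) = 26, so the W-coordinate is 2/5.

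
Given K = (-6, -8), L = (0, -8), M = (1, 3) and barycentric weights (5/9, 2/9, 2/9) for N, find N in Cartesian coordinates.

(-28/9, -50/9)

N = (5/9)·K + (2/9)·L + (2/9)·M.
x-coordinate: (5/9)·(-6) + (2/9)·0 + (2/9)·1 = -28/9.
y-coordinate: (5/9)·(-8) + (2/9)·(-8) + (2/9)·3 = -50/9.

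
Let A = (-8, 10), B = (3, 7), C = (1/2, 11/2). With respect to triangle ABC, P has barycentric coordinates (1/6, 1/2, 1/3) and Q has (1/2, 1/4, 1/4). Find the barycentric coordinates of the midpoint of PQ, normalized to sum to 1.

(1/3, 3/8, 7/24)

Since both coordinate triples sum to 1, the midpoint's barycentrics are the componentwise average.
(1/6+1/2)/2 = 1/3; similarly 3/8 and 7/24.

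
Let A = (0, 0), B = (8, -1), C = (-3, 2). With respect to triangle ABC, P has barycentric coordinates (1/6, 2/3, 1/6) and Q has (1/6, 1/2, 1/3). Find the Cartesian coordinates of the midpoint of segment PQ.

Barycentric coordinates of the midpoint are the average: (1/6, 7/12, 1/4).
Converting: (1/6)·A + (7/12)·B + (1/4)·C = (47/12, -1/12).

(47/12, -1/12)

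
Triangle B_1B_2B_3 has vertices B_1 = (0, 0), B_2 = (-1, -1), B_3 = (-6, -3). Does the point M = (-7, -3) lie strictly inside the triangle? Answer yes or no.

Barycentric coordinates of M: (2/3, -1, 4/3).
The three coordinates are positive, negative, positive; a point is interior exactly when all three are positive.

no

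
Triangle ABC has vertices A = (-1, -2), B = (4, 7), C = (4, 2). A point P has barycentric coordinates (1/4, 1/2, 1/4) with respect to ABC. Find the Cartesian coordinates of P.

(11/4, 7/2)

P = (1/4)·A + (1/2)·B + (1/4)·C.
x-coordinate: (1/4)·(-1) + (1/2)·4 + (1/4)·4 = 11/4.
y-coordinate: (1/4)·(-2) + (1/2)·7 + (1/4)·2 = 7/2.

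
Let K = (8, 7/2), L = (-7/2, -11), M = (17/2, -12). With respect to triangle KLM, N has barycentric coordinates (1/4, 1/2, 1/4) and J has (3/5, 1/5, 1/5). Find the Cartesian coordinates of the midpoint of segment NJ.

Barycentric coordinates of the midpoint are the average: (17/40, 7/20, 9/40).
Converting: (17/40)·K + (7/20)·L + (9/40)·M = (327/80, -81/16).

(327/80, -81/16)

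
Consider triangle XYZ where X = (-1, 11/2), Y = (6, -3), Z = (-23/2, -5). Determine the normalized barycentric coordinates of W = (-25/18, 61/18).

(7/9, 1/9, 1/9)

Signed area of the reference triangle: [XYZ] = ½·((-1)·(-3−(-5)) + 6·(-5−(11/2)) + (-23/2)·(11/2−(-3))) = ½·(-2 − 63 − 391/4) = -651/8.
[WYZ] = ½·((-25/18)·(-3−(-5)) + 6·(-5−(61/18)) + (-23/2)·(61/18−(-3))) = ½·(-25/9 − 151/3 − 2645/36) = -1519/24, so the X-coordinate is (-1519/24)/(-651/8) = 7/9.
[XWZ] = ½·((-1)·(61/18−(-5)) + (-25/18)·(-5−(11/2)) + (-23/2)·(11/2−(61/18))) = ½·(-151/18 + 175/12 − 437/18) = -217/24, so the Y-coordinate is 1/9.
[XYW] = ½·((-1)·(-3−(61/18)) + 6·(61/18−(11/2)) + (-25/18)·(11/2−(-3))) = ½·(115/18 − 38/3 − 425/36) = -217/24, so the Z-coordinate is 1/9.
Check: 7/9 + 1/9 + 1/9 = 1.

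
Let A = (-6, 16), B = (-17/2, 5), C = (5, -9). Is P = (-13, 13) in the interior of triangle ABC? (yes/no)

no

Barycentric coordinates of P: (90/367, 416/367, -139/367).
The three coordinates are positive, positive, negative; a point is interior exactly when all three are positive.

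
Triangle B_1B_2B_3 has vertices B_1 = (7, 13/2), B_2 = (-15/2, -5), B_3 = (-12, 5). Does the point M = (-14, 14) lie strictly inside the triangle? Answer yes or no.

Barycentric coordinates of M: (82/787, -696/787, 1401/787).
The three coordinates are positive, negative, positive; a point is interior exactly when all three are positive.

no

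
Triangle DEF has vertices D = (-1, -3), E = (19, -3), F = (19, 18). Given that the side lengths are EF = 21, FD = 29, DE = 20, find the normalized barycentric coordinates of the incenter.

The incenter has barycentric coordinates proportional to the opposite side lengths: (21 : 29 : 20).
Normalizing by 21+29+20 = 70 gives (3/10, 29/70, 2/7).

(3/10, 29/70, 2/7)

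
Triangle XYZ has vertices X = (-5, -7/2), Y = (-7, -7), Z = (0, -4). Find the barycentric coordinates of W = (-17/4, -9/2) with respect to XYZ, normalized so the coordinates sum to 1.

Signed area of the reference triangle: [XYZ] = ½·((-5)·(-7−(-4)) + (-7)·(-4−(-7/2)) + 0·(-7/2−(-7))) = ½·(15 + 7/2 + 0) = 37/4.
[WYZ] = ½·((-17/4)·(-7−(-4)) + (-7)·(-4−(-9/2)) + 0·(-9/2−(-7))) = ½·(51/4 − 7/2 + 0) = 37/8, so the X-coordinate is (37/8)/(37/4) = 1/2.
[XWZ] = ½·((-5)·(-9/2−(-4)) + (-17/4)·(-4−(-7/2)) + 0·(-7/2−(-9/2))) = ½·(5/2 + 17/8 + 0) = 37/16, so the Y-coordinate is 1/4.
[XYW] = ½·((-5)·(-7−(-9/2)) + (-7)·(-9/2−(-7/2)) + (-17/4)·(-7/2−(-7))) = ½·(25/2 + 7 − 119/8) = 37/16, so the Z-coordinate is 1/4.
Check: 1/2 + 1/4 + 1/4 = 1.

(1/2, 1/4, 1/4)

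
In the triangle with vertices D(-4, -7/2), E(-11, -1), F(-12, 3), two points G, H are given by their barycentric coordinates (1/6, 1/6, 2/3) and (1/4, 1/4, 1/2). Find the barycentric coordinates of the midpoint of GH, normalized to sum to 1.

Since both coordinate triples sum to 1, the midpoint's barycentrics are the componentwise average.
(1/6+1/4)/2 = 5/24; similarly 5/24 and 7/12.

(5/24, 5/24, 7/12)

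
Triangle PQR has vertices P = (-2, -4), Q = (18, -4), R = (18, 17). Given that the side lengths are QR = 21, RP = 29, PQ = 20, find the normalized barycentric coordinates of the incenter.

The incenter has barycentric coordinates proportional to the opposite side lengths: (21 : 29 : 20).
Normalizing by 21+29+20 = 70 gives (3/10, 29/70, 2/7).

(3/10, 29/70, 2/7)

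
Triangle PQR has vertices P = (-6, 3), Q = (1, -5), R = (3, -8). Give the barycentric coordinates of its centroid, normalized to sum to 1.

The centroid is the average of the vertices, so each weight is 1/3.

(1/3, 1/3, 1/3)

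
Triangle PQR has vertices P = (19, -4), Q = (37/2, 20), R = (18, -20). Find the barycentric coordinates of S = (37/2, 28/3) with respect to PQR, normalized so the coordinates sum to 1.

(1/6, 2/3, 1/6)

Signed area of the reference triangle: [PQR] = ½·(19·(20−(-20)) + (37/2)·(-20−(-4)) + 18·(-4−20)) = ½·(760 − 296 − 432) = 16.
[SQR] = ½·((37/2)·(20−(-20)) + (37/2)·(-20−(28/3)) + 18·(28/3−20)) = ½·(740 − 1628/3 − 192) = 8/3, so the P-coordinate is (8/3)/16 = 1/6.
[PSR] = ½·(19·(28/3−(-20)) + (37/2)·(-20−(-4)) + 18·(-4−(28/3))) = ½·(1672/3 − 296 − 240) = 32/3, so the Q-coordinate is 2/3.
[PQS] = ½·(19·(20−(28/3)) + (37/2)·(28/3−(-4)) + (37/2)·(-4−20)) = ½·(608/3 + 740/3 − 444) = 8/3, so the R-coordinate is 1/6.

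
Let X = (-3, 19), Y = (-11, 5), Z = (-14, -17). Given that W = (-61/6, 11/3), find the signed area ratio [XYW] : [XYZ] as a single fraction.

[XYZ] = ½·((-3)·(5−(-17)) + (-11)·(-17−19) + (-14)·(19−5)) = ½·(-66 + 396 − 196) = 67.
[XYW] = ½·((-3)·(5−(11/3)) + (-11)·(11/3−19) + (-61/6)·(19−5)) = ½·(-4 + 506/3 − 427/3) = 67/6, so the ratio is (67/6)/67 = 1/6.

1/6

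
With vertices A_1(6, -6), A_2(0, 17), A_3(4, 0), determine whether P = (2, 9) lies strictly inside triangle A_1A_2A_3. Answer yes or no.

yes

Barycentric coordinates of P: (1/5, 3/5, 1/5).
The three coordinates are positive, positive, positive; a point is interior exactly when all three are positive.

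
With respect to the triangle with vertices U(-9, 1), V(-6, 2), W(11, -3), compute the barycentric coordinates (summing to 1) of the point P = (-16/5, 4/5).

Signed area of the reference triangle: [UVW] = ½·((-9)·(2−(-3)) + (-6)·(-3−1) + 11·(1−2)) = ½·(-45 + 24 − 11) = -16.
[PVW] = ½·((-16/5)·(2−(-3)) + (-6)·(-3−(4/5)) + 11·(4/5−2)) = ½·(-16 + 114/5 − 66/5) = -16/5, so the U-coordinate is (-16/5)/(-16) = 1/5.
[UPW] = ½·((-9)·(4/5−(-3)) + (-16/5)·(-3−1) + 11·(1−(4/5))) = ½·(-171/5 + 64/5 + 11/5) = -48/5, so the V-coordinate is 3/5.
[UVP] = ½·((-9)·(2−(4/5)) + (-6)·(4/5−1) + (-16/5)·(1−2)) = ½·(-54/5 + 6/5 + 16/5) = -16/5, so the W-coordinate is 1/5.
Check: 1/5 + 3/5 + 1/5 = 1.

(1/5, 3/5, 1/5)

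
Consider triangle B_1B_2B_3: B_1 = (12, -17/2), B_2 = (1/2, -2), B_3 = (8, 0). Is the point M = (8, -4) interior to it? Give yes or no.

Barycentric coordinates of M: (120/287, 64/287, 103/287).
The three coordinates are positive, positive, positive; a point is interior exactly when all three are positive.

yes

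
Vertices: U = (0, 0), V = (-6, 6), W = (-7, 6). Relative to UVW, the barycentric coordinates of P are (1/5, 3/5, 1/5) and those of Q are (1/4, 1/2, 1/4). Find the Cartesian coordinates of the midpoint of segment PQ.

Barycentric coordinates of the midpoint are the average: (9/40, 11/20, 9/40).
Converting: (9/40)·U + (11/20)·V + (9/40)·W = (-39/8, 93/20).

(-39/8, 93/20)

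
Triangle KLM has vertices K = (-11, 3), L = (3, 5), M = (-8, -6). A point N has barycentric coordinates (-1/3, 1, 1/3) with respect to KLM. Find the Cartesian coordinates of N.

N = (-1/3)·K + 1·L + (1/3)·M.
x-coordinate: (-1/3)·(-11) + 1·3 + (1/3)·(-8) = 4.
y-coordinate: (-1/3)·3 + 1·5 + (1/3)·(-6) = 2.

(4, 2)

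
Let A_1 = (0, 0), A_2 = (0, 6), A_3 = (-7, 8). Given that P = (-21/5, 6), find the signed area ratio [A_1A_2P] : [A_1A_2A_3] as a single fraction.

3/5

[A_1A_2A_3] = ½·(0·(6−8) + 0·(8−0) + (-7)·(0−6)) = ½·(0 + 0 + 42) = 21.
[A_1A_2P] = ½·(0·(6−6) + 0·(6−0) + (-21/5)·(0−6)) = ½·(0 + 0 + 126/5) = 63/5, so the ratio is (63/5)/21 = 3/5.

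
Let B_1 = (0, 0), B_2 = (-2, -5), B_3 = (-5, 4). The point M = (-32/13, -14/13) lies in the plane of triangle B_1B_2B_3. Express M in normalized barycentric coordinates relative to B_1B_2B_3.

Signed area of the reference triangle: [B_1B_2B_3] = ½·(0·(-5−4) + (-2)·(4−0) + (-5)·(0−(-5))) = ½·(0 − 8 − 25) = -33/2.
[MB_2B_3] = ½·((-32/13)·(-5−4) + (-2)·(4−(-14/13)) + (-5)·(-14/13−(-5))) = ½·(288/13 − 132/13 − 255/13) = -99/26, so the B_1-coordinate is (-99/26)/(-33/2) = 3/13.
[B_1MB_3] = ½·(0·(-14/13−4) + (-32/13)·(4−0) + (-5)·(0−(-14/13))) = ½·(0 − 128/13 − 70/13) = -99/13, so the B_2-coordinate is 6/13.
[B_1B_2M] = ½·(0·(-5−(-14/13)) + (-2)·(-14/13−0) + (-32/13)·(0−(-5))) = ½·(0 + 28/13 − 160/13) = -66/13, so the B_3-coordinate is 4/13.

(3/13, 6/13, 4/13)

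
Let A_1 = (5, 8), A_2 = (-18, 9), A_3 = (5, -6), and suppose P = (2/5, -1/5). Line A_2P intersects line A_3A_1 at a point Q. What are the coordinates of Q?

Barycentric coordinates of P with respect to A_1A_2A_3: (1/5, 1/5, 3/5).
On side A_3A_1 the A_2-coordinate is zero; dropping P's A_2-weight 1/5 and renormalizing the remaining 3/5 : 1/5 gives weights 3/4, 1/4 on A_3, A_1.
Q = (3/4)·(5, -6) + (1/4)·(5, 8) = (5, -5/2).

(5, -5/2)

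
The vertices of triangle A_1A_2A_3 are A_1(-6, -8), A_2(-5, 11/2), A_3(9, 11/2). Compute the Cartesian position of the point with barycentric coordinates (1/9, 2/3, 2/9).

P = (1/9)·A_1 + (2/3)·A_2 + (2/9)·A_3.
x-coordinate: (1/9)·(-6) + (2/3)·(-5) + (2/9)·9 = -2.
y-coordinate: (1/9)·(-8) + (2/3)·(11/2) + (2/9)·(11/2) = 4.

(-2, 4)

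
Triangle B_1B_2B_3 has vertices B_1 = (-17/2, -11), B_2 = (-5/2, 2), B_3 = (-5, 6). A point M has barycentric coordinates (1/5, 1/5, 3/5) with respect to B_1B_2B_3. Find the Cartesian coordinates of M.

(-26/5, 9/5)

M = (1/5)·B_1 + (1/5)·B_2 + (3/5)·B_3.
x-coordinate: (1/5)·(-17/2) + (1/5)·(-5/2) + (3/5)·(-5) = -26/5.
y-coordinate: (1/5)·(-11) + (1/5)·2 + (3/5)·6 = 9/5.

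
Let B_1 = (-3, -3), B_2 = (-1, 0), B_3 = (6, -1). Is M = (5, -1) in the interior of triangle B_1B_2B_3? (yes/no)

Barycentric coordinates of M: (1/23, 2/23, 20/23).
The three coordinates are positive, positive, positive; a point is interior exactly when all three are positive.

yes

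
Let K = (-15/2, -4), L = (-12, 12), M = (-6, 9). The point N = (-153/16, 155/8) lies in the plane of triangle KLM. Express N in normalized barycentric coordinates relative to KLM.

(-5/8, 3/4, 7/8)

Signed area of the reference triangle: [KLM] = ½·((-15/2)·(12−9) + (-12)·(9−(-4)) + (-6)·(-4−12)) = ½·(-45/2 − 156 + 96) = -165/4.
[NLM] = ½·((-153/16)·(12−9) + (-12)·(9−(155/8)) + (-6)·(155/8−12)) = ½·(-459/16 + 249/2 − 177/4) = 825/32, so the K-coordinate is (825/32)/(-165/4) = -5/8.
[KNM] = ½·((-15/2)·(155/8−9) + (-153/16)·(9−(-4)) + (-6)·(-4−(155/8))) = ½·(-1245/16 − 1989/16 + 561/4) = -495/16, so the L-coordinate is 3/4.
[KLN] = ½·((-15/2)·(12−(155/8)) + (-12)·(155/8−(-4)) + (-153/16)·(-4−12)) = ½·(885/16 − 561/2 + 153) = -1155/32, so the M-coordinate is 7/8.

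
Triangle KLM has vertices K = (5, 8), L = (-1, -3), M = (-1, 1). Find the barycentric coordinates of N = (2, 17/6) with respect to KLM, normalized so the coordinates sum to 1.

Signed area of the reference triangle: [KLM] = ½·(5·(-3−1) + (-1)·(1−8) + (-1)·(8−(-3))) = ½·(-20 + 7 − 11) = -12.
[NLM] = ½·(2·(-3−1) + (-1)·(1−(17/6)) + (-1)·(17/6−(-3))) = ½·(-8 + 11/6 − 35/6) = -6, so the K-coordinate is (-6)/(-12) = 1/2.
[KNM] = ½·(5·(17/6−1) + 2·(1−8) + (-1)·(8−(17/6))) = ½·(55/6 − 14 − 31/6) = -5, so the L-coordinate is 5/12.
[KLN] = ½·(5·(-3−(17/6)) + (-1)·(17/6−8) + 2·(8−(-3))) = ½·(-175/6 + 31/6 + 22) = -1, so the M-coordinate is 1/12.
Check: 1/2 + 5/12 + 1/12 = 1.

(1/2, 5/12, 1/12)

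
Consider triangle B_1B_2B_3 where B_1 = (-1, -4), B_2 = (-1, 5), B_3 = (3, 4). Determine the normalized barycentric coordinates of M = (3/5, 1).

Signed area of the reference triangle: [B_1B_2B_3] = ½·((-1)·(5−4) + (-1)·(4−(-4)) + 3·(-4−5)) = ½·(-1 − 8 − 27) = -18.
[MB_2B_3] = ½·((3/5)·(5−4) + (-1)·(4−1) + 3·(1−5)) = ½·(3/5 − 3 − 12) = -36/5, so the B_1-coordinate is (-36/5)/(-18) = 2/5.
[B_1MB_3] = ½·((-1)·(1−4) + (3/5)·(4−(-4)) + 3·(-4−1)) = ½·(3 + 24/5 − 15) = -18/5, so the B_2-coordinate is 1/5.
[B_1B_2M] = ½·((-1)·(5−1) + (-1)·(1−(-4)) + (3/5)·(-4−5)) = ½·(-4 − 5 − 27/5) = -36/5, so the B_3-coordinate is 2/5.

(2/5, 1/5, 2/5)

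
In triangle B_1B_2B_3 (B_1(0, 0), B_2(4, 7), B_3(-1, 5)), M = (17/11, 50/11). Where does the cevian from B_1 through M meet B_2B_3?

(17/8, 25/4)

Barycentric coordinates of M with respect to B_1B_2B_3: (3/11, 5/11, 3/11).
On side B_2B_3 the B_1-coordinate is zero; dropping M's B_1-weight 3/11 and renormalizing the remaining 5/11 : 3/11 gives weights 5/8, 3/8 on B_2, B_3.
N = (5/8)·(4, 7) + (3/8)·(-1, 5) = (17/8, 25/4).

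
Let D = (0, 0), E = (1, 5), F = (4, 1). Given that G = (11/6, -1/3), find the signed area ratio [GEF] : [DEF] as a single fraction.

2/3

[DEF] = ½·(0·(5−1) + 1·(1−0) + 4·(0−5)) = ½·(0 + 1 − 20) = -19/2.
[GEF] = ½·((11/6)·(5−1) + 1·(1−(-1/3)) + 4·(-1/3−5)) = ½·(22/3 + 4/3 − 64/3) = -19/3, so the ratio is (-19/3)/(-19/2) = 2/3.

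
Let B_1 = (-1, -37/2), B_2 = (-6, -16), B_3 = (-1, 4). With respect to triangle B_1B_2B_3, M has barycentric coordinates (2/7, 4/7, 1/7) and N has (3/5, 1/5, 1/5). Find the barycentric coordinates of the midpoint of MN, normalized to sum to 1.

(31/70, 27/70, 6/35)

Since both coordinate triples sum to 1, the midpoint's barycentrics are the componentwise average.
(2/7+3/5)/2 = 31/70; similarly 27/70 and 6/35.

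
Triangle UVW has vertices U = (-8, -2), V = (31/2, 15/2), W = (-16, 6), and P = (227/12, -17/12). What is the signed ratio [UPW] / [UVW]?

[UVW] = ½·((-8)·(15/2−6) + (31/2)·(6−(-2)) + (-16)·(-2−(15/2))) = ½·(-12 + 124 + 152) = 132.
[UPW] = ½·((-8)·(-17/12−6) + (227/12)·(6−(-2)) + (-16)·(-2−(-17/12))) = ½·(178/3 + 454/3 + 28/3) = 110, so the ratio is 110/132 = 5/6.

5/6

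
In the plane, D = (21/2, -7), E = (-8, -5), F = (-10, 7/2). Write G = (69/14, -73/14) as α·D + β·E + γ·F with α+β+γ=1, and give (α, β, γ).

(5/7, 1/7, 1/7)

Signed area of the reference triangle: [DEF] = ½·((21/2)·(-5−(7/2)) + (-8)·(7/2−(-7)) + (-10)·(-7−(-5))) = ½·(-357/4 − 84 + 20) = -613/8.
[GEF] = ½·((69/14)·(-5−(7/2)) + (-8)·(7/2−(-73/14)) + (-10)·(-73/14−(-5))) = ½·(-1173/28 − 488/7 + 15/7) = -3065/56, so the D-coordinate is (-3065/56)/(-613/8) = 5/7.
[DGF] = ½·((21/2)·(-73/14−(7/2)) + (69/14)·(7/2−(-7)) + (-10)·(-7−(-73/14))) = ½·(-183/2 + 207/4 + 125/7) = -613/56, so the E-coordinate is 1/7.
[DEG] = ½·((21/2)·(-5−(-73/14)) + (-8)·(-73/14−(-7)) + (69/14)·(-7−(-5))) = ½·(9/4 − 100/7 − 69/7) = -613/56, so the F-coordinate is 1/7.
Check: 5/7 + 1/7 + 1/7 = 1.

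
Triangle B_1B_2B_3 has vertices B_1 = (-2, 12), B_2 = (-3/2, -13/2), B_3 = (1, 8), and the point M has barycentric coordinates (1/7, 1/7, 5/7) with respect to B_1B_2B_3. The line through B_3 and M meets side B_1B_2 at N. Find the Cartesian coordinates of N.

(-7/4, 11/4)

Line B_3M meets B_1B_2 where the B_3-coordinate vanishes; zeroing M's B_3-weight and renormalizing leaves B_1, B_2-weights 1/7 : 1/7 → (1/2, 1/2).
So N = (1/2)·B_1 + (1/2)·B_2 = (-7/4, 11/4).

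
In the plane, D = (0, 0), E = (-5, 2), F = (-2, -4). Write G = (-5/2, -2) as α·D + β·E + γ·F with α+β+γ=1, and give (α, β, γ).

(1/8, 1/4, 5/8)

Signed area of the reference triangle: [DEF] = ½·(0·(2−(-4)) + (-5)·(-4−0) + (-2)·(0−2)) = ½·(0 + 20 + 4) = 12.
[GEF] = ½·((-5/2)·(2−(-4)) + (-5)·(-4−(-2)) + (-2)·(-2−2)) = ½·(-15 + 10 + 8) = 3/2, so the D-coordinate is (3/2)/12 = 1/8.
[DGF] = ½·(0·(-2−(-4)) + (-5/2)·(-4−0) + (-2)·(0−(-2))) = ½·(0 + 10 − 4) = 3, so the E-coordinate is 1/4.
[DEG] = ½·(0·(2−(-2)) + (-5)·(-2−0) + (-5/2)·(0−2)) = ½·(0 + 10 + 5) = 15/2, so the F-coordinate is 5/8.
Check: 1/8 + 1/4 + 5/8 = 1.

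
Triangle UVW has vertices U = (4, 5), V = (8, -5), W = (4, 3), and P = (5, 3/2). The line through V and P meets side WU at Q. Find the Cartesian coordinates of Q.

(4, 11/3)

Barycentric coordinates of P with respect to UVW: (1/4, 1/4, 1/2).
On side WU the V-coordinate is zero; dropping P's V-weight 1/4 and renormalizing the remaining 1/2 : 1/4 gives weights 2/3, 1/3 on W, U.
Q = (2/3)·(4, 3) + (1/3)·(4, 5) = (4, 11/3).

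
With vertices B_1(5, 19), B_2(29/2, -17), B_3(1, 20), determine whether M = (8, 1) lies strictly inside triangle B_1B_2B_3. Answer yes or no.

yes

Barycentric coordinates of M: (5/269, 138/269, 126/269).
The three coordinates are positive, positive, positive; a point is interior exactly when all three are positive.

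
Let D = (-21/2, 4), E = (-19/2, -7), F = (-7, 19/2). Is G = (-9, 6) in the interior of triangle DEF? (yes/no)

Barycentric coordinates of G: (97/176, 5/176, 37/88).
The three coordinates are positive, positive, positive; a point is interior exactly when all three are positive.

yes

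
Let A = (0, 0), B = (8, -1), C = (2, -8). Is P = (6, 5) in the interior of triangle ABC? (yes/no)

no

Barycentric coordinates of P: (25/31, 29/31, -23/31).
The three coordinates are positive, positive, negative; a point is interior exactly when all three are positive.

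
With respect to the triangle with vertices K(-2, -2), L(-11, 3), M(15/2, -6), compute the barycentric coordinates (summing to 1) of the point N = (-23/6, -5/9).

(1/9, 5/9, 1/3)

Signed area of the reference triangle: [KLM] = ½·((-2)·(3−(-6)) + (-11)·(-6−(-2)) + (15/2)·(-2−3)) = ½·(-18 + 44 − 75/2) = -23/4.
[NLM] = ½·((-23/6)·(3−(-6)) + (-11)·(-6−(-5/9)) + (15/2)·(-5/9−3)) = ½·(-69/2 + 539/9 − 80/3) = -23/36, so the K-coordinate is (-23/36)/(-23/4) = 1/9.
[KNM] = ½·((-2)·(-5/9−(-6)) + (-23/6)·(-6−(-2)) + (15/2)·(-2−(-5/9))) = ½·(-98/9 + 46/3 − 65/6) = -115/36, so the L-coordinate is 5/9.
[KLN] = ½·((-2)·(3−(-5/9)) + (-11)·(-5/9−(-2)) + (-23/6)·(-2−3)) = ½·(-64/9 − 143/9 + 115/6) = -23/12, so the M-coordinate is 1/3.
Check: 1/9 + 5/9 + 1/3 = 1.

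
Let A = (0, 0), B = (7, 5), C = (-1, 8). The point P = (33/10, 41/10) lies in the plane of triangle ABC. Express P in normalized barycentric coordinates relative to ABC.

Signed area of the reference triangle: [ABC] = ½·(0·(5−8) + 7·(8−0) + (-1)·(0−5)) = ½·(0 + 56 + 5) = 61/2.
[PBC] = ½·((33/10)·(5−8) + 7·(8−(41/10)) + (-1)·(41/10−5)) = ½·(-99/10 + 273/10 + 9/10) = 183/20, so the A-coordinate is (183/20)/(61/2) = 3/10.
[APC] = ½·(0·(41/10−8) + (33/10)·(8−0) + (-1)·(0−(41/10))) = ½·(0 + 132/5 + 41/10) = 61/4, so the B-coordinate is 1/2.
[ABP] = ½·(0·(5−(41/10)) + 7·(41/10−0) + (33/10)·(0−5)) = ½·(0 + 287/10 − 33/2) = 61/10, so the C-coordinate is 1/5.
Check: 3/10 + 1/2 + 1/5 = 1.

(3/10, 1/2, 1/5)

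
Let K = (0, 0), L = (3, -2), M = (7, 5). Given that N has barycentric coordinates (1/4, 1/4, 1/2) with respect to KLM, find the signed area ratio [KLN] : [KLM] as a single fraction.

1/2

The signed ratio [KLN]/[KLM] equals the barycentric coordinate of N at vertex M, which is 1/2.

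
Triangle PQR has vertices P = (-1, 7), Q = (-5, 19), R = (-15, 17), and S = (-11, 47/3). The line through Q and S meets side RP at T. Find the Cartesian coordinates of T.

(-61/5, 15)

Barycentric coordinates of S with respect to PQR: (1/6, 1/6, 2/3).
On side RP the Q-coordinate is zero; dropping S's Q-weight 1/6 and renormalizing the remaining 2/3 : 1/6 gives weights 4/5, 1/5 on R, P.
T = (4/5)·(-15, 17) + (1/5)·(-1, 7) = (-61/5, 15).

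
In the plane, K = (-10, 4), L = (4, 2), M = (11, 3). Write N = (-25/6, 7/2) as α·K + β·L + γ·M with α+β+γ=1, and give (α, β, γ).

Signed area of the reference triangle: [KLM] = ½·((-10)·(2−3) + 4·(3−4) + 11·(4−2)) = ½·(10 − 4 + 22) = 14.
[NLM] = ½·((-25/6)·(2−3) + 4·(3−(7/2)) + 11·(7/2−2)) = ½·(25/6 − 2 + 33/2) = 28/3, so the K-coordinate is (28/3)/14 = 2/3.
[KNM] = ½·((-10)·(7/2−3) + (-25/6)·(3−4) + 11·(4−(7/2))) = ½·(-5 + 25/6 + 11/2) = 7/3, so the L-coordinate is 1/6.
[KLN] = ½·((-10)·(2−(7/2)) + 4·(7/2−4) + (-25/6)·(4−2)) = ½·(15 − 2 − 25/3) = 7/3, so the M-coordinate is 1/6.
Check: 2/3 + 1/6 + 1/6 = 1.

(2/3, 1/6, 1/6)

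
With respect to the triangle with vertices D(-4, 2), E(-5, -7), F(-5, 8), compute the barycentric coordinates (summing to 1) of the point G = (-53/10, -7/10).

(-3/10, 7/10, 3/5)

Signed area of the reference triangle: [DEF] = ½·((-4)·(-7−8) + (-5)·(8−2) + (-5)·(2−(-7))) = ½·(60 − 30 − 45) = -15/2.
[GEF] = ½·((-53/10)·(-7−8) + (-5)·(8−(-7/10)) + (-5)·(-7/10−(-7))) = ½·(159/2 − 87/2 − 63/2) = 9/4, so the D-coordinate is (9/4)/(-15/2) = -3/10.
[DGF] = ½·((-4)·(-7/10−8) + (-53/10)·(8−2) + (-5)·(2−(-7/10))) = ½·(174/5 − 159/5 − 27/2) = -21/4, so the E-coordinate is 7/10.
[DEG] = ½·((-4)·(-7−(-7/10)) + (-5)·(-7/10−2) + (-53/10)·(2−(-7))) = ½·(126/5 + 27/2 − 477/10) = -9/2, so the F-coordinate is 3/5.
Check: -3/10 + 7/10 + 3/5 = 1.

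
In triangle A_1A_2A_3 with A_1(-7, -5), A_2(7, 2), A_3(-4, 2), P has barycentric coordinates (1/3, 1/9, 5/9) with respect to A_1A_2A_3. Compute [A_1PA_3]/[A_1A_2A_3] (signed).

1/9

The signed ratio [A_1PA_3]/[A_1A_2A_3] equals the barycentric coordinate of P at vertex A_2, which is 1/9.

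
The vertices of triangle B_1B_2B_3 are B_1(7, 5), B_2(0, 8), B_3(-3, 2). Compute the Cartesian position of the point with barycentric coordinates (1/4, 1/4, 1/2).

(1/4, 17/4)

M = (1/4)·B_1 + (1/4)·B_2 + (1/2)·B_3.
x-coordinate: (1/4)·7 + (1/4)·0 + (1/2)·(-3) = 1/4.
y-coordinate: (1/4)·5 + (1/4)·8 + (1/2)·2 = 17/4.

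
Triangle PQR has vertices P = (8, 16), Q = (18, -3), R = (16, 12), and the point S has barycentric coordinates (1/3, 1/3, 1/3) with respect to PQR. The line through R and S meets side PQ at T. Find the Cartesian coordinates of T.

(13, 13/2)

Line RS meets PQ where the R-coordinate vanishes; zeroing S's R-weight and renormalizing leaves P, Q-weights 1/3 : 1/3 → (1/2, 1/2).
So T = (1/2)·P + (1/2)·Q = (13, 13/2).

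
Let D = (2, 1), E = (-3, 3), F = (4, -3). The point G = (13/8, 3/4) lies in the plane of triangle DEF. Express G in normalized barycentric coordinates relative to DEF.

(3/4, 1/8, 1/8)

Signed area of the reference triangle: [DEF] = ½·(2·(3−(-3)) + (-3)·(-3−1) + 4·(1−3)) = ½·(12 + 12 − 8) = 8.
[GEF] = ½·((13/8)·(3−(-3)) + (-3)·(-3−(3/4)) + 4·(3/4−3)) = ½·(39/4 + 45/4 − 9) = 6, so the D-coordinate is 6/8 = 3/4.
[DGF] = ½·(2·(3/4−(-3)) + (13/8)·(-3−1) + 4·(1−(3/4))) = ½·(15/2 − 13/2 + 1) = 1, so the E-coordinate is 1/8.
[DEG] = ½·(2·(3−(3/4)) + (-3)·(3/4−1) + (13/8)·(1−3)) = ½·(9/2 + 3/4 − 13/4) = 1, so the F-coordinate is 1/8.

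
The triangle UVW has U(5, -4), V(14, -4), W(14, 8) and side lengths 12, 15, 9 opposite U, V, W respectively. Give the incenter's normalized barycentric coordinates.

The incenter has barycentric coordinates proportional to the opposite side lengths: (12 : 15 : 9).
Normalizing by 12+15+9 = 36 gives (1/3, 5/12, 1/4).

(1/3, 5/12, 1/4)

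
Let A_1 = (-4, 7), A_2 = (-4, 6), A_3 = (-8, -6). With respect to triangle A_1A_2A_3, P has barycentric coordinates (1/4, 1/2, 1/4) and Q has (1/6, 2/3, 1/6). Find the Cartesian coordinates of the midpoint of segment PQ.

(-29/6, 89/24)

Barycentric coordinates of the midpoint are the average: (5/24, 7/12, 5/24).
Converting: (5/24)·A_1 + (7/12)·A_2 + (5/24)·A_3 = (-29/6, 89/24).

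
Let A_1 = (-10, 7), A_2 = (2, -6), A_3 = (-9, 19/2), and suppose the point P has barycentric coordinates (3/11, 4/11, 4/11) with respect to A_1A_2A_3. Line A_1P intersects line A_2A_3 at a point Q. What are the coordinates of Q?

(-7/2, 7/4)

Line A_1P meets A_2A_3 where the A_1-coordinate vanishes; zeroing P's A_1-weight and renormalizing leaves A_2, A_3-weights 4/11 : 4/11 → (1/2, 1/2).
So Q = (1/2)·A_2 + (1/2)·A_3 = (-7/2, 7/4).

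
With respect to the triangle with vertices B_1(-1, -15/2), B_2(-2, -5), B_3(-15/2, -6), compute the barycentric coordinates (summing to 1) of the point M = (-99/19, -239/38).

Signed area of the reference triangle: [B_1B_2B_3] = ½·((-1)·(-5−(-6)) + (-2)·(-6−(-15/2)) + (-15/2)·(-15/2−(-5))) = ½·(-1 − 3 + 75/4) = 59/8.
[MB_2B_3] = ½·((-99/19)·(-5−(-6)) + (-2)·(-6−(-239/38)) + (-15/2)·(-239/38−(-5))) = ½·(-99/19 − 11/19 + 735/76) = 295/152, so the B_1-coordinate is (295/152)/(59/8) = 5/19.
[B_1MB_3] = ½·((-1)·(-239/38−(-6)) + (-99/19)·(-6−(-15/2)) + (-15/2)·(-15/2−(-239/38))) = ½·(11/38 − 297/38 + 345/38) = 59/76, so the B_2-coordinate is 2/19.
[B_1B_2M] = ½·((-1)·(-5−(-239/38)) + (-2)·(-239/38−(-15/2)) + (-99/19)·(-15/2−(-5))) = ½·(-49/38 − 46/19 + 495/38) = 177/38, so the B_3-coordinate is 12/19.

(5/19, 2/19, 12/19)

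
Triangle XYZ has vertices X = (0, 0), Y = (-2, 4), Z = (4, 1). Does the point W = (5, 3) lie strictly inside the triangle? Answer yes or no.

no

Barycentric coordinates of W: (-5/6, 7/18, 13/9).
The three coordinates are negative, positive, positive; a point is interior exactly when all three are positive.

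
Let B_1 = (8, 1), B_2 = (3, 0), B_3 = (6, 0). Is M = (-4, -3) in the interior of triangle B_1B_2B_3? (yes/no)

Barycentric coordinates of M: (-3, 4/3, 8/3).
The three coordinates are negative, positive, positive; a point is interior exactly when all three are positive.

no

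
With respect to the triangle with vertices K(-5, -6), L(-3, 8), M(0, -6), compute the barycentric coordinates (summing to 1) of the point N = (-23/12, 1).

(1/12, 1/2, 5/12)

Signed area of the reference triangle: [KLM] = ½·((-5)·(8−(-6)) + (-3)·(-6−(-6)) + 0·(-6−8)) = ½·(-70 + 0 + 0) = -35.
[NLM] = ½·((-23/12)·(8−(-6)) + (-3)·(-6−1) + 0·(1−8)) = ½·(-161/6 + 21 + 0) = -35/12, so the K-coordinate is (-35/12)/(-35) = 1/12.
[KNM] = ½·((-5)·(1−(-6)) + (-23/12)·(-6−(-6)) + 0·(-6−1)) = ½·(-35 + 0 + 0) = -35/2, so the L-coordinate is 1/2.
[KLN] = ½·((-5)·(8−1) + (-3)·(1−(-6)) + (-23/12)·(-6−8)) = ½·(-35 − 21 + 161/6) = -175/12, so the M-coordinate is 5/12.
Check: 1/12 + 1/2 + 5/12 = 1.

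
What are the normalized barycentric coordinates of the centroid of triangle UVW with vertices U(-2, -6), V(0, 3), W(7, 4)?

The centroid is the average of the vertices, so each weight is 1/3.

(1/3, 1/3, 1/3)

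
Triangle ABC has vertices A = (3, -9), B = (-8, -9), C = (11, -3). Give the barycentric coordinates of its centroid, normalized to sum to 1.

(1/3, 1/3, 1/3)

The centroid is the average of the vertices, so each weight is 1/3.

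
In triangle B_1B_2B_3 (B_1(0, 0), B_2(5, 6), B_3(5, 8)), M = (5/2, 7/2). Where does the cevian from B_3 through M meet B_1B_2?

Barycentric coordinates of M with respect to B_1B_2B_3: (1/2, 1/4, 1/4).
On side B_1B_2 the B_3-coordinate is zero; dropping M's B_3-weight 1/4 and renormalizing the remaining 1/2 : 1/4 gives weights 2/3, 1/3 on B_1, B_2.
N = (2/3)·(0, 0) + (1/3)·(5, 6) = (5/3, 2).

(5/3, 2)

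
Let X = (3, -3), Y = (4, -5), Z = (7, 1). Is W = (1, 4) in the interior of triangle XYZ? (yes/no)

no

Barycentric coordinates of W: (15/4, -3, 1/4).
The three coordinates are positive, negative, positive; a point is interior exactly when all three are positive.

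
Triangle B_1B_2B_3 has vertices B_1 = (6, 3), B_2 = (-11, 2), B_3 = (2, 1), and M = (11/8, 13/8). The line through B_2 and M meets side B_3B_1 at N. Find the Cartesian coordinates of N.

(22/7, 11/7)

Barycentric coordinates of M with respect to B_1B_2B_3: (1/4, 1/8, 5/8).
On side B_3B_1 the B_2-coordinate is zero; dropping M's B_2-weight 1/8 and renormalizing the remaining 5/8 : 1/4 gives weights 5/7, 2/7 on B_3, B_1.
N = (5/7)·(2, 1) + (2/7)·(6, 3) = (22/7, 11/7).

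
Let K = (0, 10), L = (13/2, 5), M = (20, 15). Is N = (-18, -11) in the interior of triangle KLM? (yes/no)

Barycentric coordinates of N: (58/265, 132/53, -453/265).
The three coordinates are positive, positive, negative; a point is interior exactly when all three are positive.

no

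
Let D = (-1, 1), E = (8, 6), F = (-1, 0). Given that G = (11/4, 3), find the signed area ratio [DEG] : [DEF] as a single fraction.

[DEF] = ½·((-1)·(6−0) + 8·(0−1) + (-1)·(1−6)) = ½·(-6 − 8 + 5) = -9/2.
[DEG] = ½·((-1)·(6−3) + 8·(3−1) + (11/4)·(1−6)) = ½·(-3 + 16 − 55/4) = -3/8, so the ratio is (-3/8)/(-9/2) = 1/12.

1/12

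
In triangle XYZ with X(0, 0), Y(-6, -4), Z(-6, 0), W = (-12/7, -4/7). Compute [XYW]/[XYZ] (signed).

1/7

[XYZ] = ½·(0·(-4−0) + (-6)·(0−0) + (-6)·(0−(-4))) = ½·(0 + 0 − 24) = -12.
[XYW] = ½·(0·(-4−(-4/7)) + (-6)·(-4/7−0) + (-12/7)·(0−(-4))) = ½·(0 + 24/7 − 48/7) = -12/7, so the ratio is (-12/7)/(-12) = 1/7.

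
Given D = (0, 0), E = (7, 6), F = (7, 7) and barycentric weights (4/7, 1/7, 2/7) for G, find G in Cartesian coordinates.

(3, 20/7)

G = (4/7)·D + (1/7)·E + (2/7)·F.
x-coordinate: (4/7)·0 + (1/7)·7 + (2/7)·7 = 3.
y-coordinate: (4/7)·0 + (1/7)·6 + (2/7)·7 = 20/7.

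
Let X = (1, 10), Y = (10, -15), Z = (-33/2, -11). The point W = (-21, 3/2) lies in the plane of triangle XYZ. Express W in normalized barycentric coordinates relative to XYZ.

Signed area of the reference triangle: [XYZ] = ½·(1·(-15−(-11)) + 10·(-11−10) + (-33/2)·(10−(-15))) = ½·(-4 − 210 − 825/2) = -1253/4.
[WYZ] = ½·((-21)·(-15−(-11)) + 10·(-11−(3/2)) + (-33/2)·(3/2−(-15))) = ½·(84 − 125 − 1089/4) = -1253/8, so the X-coordinate is (-1253/8)/(-1253/4) = 1/2.
[XWZ] = ½·(1·(3/2−(-11)) + (-21)·(-11−10) + (-33/2)·(10−(3/2))) = ½·(25/2 + 441 − 561/4) = 1253/8, so the Y-coordinate is -1/2.
[XYW] = ½·(1·(-15−(3/2)) + 10·(3/2−10) + (-21)·(10−(-15))) = ½·(-33/2 − 85 − 525) = -1253/4, so the Z-coordinate is 1.

(1/2, -1/2, 1)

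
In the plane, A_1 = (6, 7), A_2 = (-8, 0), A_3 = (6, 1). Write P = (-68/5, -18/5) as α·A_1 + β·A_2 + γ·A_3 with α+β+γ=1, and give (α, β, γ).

(-8/15, 7/5, 2/15)

Signed area of the reference triangle: [A_1A_2A_3] = ½·(6·(0−1) + (-8)·(1−7) + 6·(7−0)) = ½·(-6 + 48 + 42) = 42.
[PA_2A_3] = ½·((-68/5)·(0−1) + (-8)·(1−(-18/5)) + 6·(-18/5−0)) = ½·(68/5 − 184/5 − 108/5) = -112/5, so the A_1-coordinate is (-112/5)/42 = -8/15.
[A_1PA_3] = ½·(6·(-18/5−1) + (-68/5)·(1−7) + 6·(7−(-18/5))) = ½·(-138/5 + 408/5 + 318/5) = 294/5, so the A_2-coordinate is 7/5.
[A_1A_2P] = ½·(6·(0−(-18/5)) + (-8)·(-18/5−7) + (-68/5)·(7−0)) = ½·(108/5 + 424/5 − 476/5) = 28/5, so the A_3-coordinate is 2/15.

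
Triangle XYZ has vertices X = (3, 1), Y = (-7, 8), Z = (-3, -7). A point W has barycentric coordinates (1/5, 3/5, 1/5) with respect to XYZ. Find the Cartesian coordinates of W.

W = (1/5)·X + (3/5)·Y + (1/5)·Z.
x-coordinate: (1/5)·3 + (3/5)·(-7) + (1/5)·(-3) = -21/5.
y-coordinate: (1/5)·1 + (3/5)·8 + (1/5)·(-7) = 18/5.

(-21/5, 18/5)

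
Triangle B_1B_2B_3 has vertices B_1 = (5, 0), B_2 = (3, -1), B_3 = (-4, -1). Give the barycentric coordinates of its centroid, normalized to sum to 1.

The centroid is the average of the vertices, so each weight is 1/3.

(1/3, 1/3, 1/3)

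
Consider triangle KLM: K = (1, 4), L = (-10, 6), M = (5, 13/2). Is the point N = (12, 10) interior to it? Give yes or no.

Barycentric coordinates of N: (-98/71, -7/71, 176/71).
The three coordinates are negative, negative, positive; a point is interior exactly when all three are positive.

no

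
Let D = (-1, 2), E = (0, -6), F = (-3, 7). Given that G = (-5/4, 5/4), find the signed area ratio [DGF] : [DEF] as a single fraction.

1/4

[DEF] = ½·((-1)·(-6−7) + 0·(7−2) + (-3)·(2−(-6))) = ½·(13 + 0 − 24) = -11/2.
[DGF] = ½·((-1)·(5/4−7) + (-5/4)·(7−2) + (-3)·(2−(5/4))) = ½·(23/4 − 25/4 − 9/4) = -11/8, so the ratio is (-11/8)/(-11/2) = 1/4.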